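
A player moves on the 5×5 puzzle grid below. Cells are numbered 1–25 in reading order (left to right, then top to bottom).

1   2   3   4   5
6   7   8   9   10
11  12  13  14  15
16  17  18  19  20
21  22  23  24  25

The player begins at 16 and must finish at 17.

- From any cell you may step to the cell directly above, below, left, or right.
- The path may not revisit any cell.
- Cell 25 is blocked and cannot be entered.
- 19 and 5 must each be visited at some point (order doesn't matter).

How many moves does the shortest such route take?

Any route passes through 19 and 5 in some order between 16 and 17. Summing Manhattan distances along each leg and taking the cheapest ordering (16 → 19 → 5 → 17) gives a lower bound of 3 + 4 + 6 = 13 moves.
A route of 13 moves achieves this: 16 → 11 → 6 → 1 → 2 → 3 → 4 → 5 → 10 → 15 → 20 → 19 → 18 → 17.
Since 13 matches the lower bound, it is optimal.

13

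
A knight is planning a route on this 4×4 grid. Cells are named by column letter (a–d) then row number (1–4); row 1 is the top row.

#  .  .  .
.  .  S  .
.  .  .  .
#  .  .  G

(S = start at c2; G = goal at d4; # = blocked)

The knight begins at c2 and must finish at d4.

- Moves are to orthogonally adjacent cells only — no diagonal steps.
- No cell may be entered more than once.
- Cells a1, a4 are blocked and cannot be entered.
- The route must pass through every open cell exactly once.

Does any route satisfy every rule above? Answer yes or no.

One route that works: c2 → c3 → c4 → b4 → b3 → a3 → a2 → b2 → b1 → c1 → d1 → d2 → d3 → d4.

yes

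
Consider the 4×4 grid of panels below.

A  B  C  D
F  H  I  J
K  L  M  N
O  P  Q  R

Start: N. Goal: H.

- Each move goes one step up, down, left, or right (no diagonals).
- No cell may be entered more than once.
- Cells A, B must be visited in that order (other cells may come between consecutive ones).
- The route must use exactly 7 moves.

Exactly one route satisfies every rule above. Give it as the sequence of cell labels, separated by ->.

N -> M -> L -> K -> F -> A -> B -> H

The waypoints must appear in the order A, B, with no cell reused.
Route from N: left 3 to K, up 2 to A, right 1 to B, down 1 to H — 7 moves in all.
Check: order respected (A at step 5, B at step 6); 7 moves as required.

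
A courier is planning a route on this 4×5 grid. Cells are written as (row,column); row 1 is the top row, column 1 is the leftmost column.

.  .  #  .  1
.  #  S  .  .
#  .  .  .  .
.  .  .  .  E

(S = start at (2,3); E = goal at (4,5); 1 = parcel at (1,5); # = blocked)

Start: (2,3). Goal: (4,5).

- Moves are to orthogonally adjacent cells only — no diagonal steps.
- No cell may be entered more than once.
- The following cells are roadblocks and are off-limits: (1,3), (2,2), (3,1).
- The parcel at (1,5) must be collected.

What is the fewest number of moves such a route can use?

Any route passes through (1,5) somewhere between (2,3) and (4,5). Summing Manhattan distances along the two legs ((2,3) → (1,5) → (4,5)) gives a lower bound of 3 + 3 = 6 moves.
A route of 6 moves achieves this: (2,3) → (2,4) → (1,4) → (1,5) → (2,5) → (3,5) → (4,5).
Since 6 matches the lower bound, it is optimal.

6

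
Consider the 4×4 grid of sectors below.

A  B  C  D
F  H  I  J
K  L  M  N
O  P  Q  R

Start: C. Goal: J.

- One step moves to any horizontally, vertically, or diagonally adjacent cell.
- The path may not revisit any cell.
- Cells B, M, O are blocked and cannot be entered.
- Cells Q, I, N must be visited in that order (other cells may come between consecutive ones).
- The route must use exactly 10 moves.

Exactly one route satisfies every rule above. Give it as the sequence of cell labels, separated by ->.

C -> H -> A -> F -> K -> P -> Q -> L -> I -> N -> J

The waypoints must appear in the order Q, I, N, with no cell reused.
Route from C: down-left 1 to H, up-left 1 to A, down 2 to K, down-right 1 to P, right 1 to Q, up-left 1 to L, up-right 1 to I, down-right 1 to N, up 1 to J — 10 moves in all.
Check: order respected (Q at step 6, I at step 8, N at step 9); 10 moves as required.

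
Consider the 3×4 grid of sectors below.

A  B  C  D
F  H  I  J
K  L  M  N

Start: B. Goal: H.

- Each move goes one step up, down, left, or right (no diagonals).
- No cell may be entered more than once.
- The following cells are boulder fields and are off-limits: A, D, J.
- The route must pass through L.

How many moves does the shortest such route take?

5

Any route passes through L somewhere between B and H. Summing Manhattan distances along the two legs (B → L → H) gives a lower bound of 2 + 1 = 3 moves.
The shortest route satisfying every rule uses 5 moves: B → C → I → M → L → H.
The bound of 3 isn't tight here; checking systematically, no route of length 3 through 4 satisfies every constraint, so 5 is the minimum.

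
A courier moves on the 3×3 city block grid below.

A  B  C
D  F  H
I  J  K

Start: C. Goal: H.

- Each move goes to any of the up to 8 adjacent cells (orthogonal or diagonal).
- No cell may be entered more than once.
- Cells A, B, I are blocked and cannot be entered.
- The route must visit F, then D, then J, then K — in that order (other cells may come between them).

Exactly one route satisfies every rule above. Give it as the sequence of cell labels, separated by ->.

C -> F -> D -> J -> K -> H

The waypoints must appear in the order F, D, J, K, with no cell reused.
Route from C: down-left to F, left to D, down-right to J, right to K, up to H — 5 moves in all.
Check: order respected (F at step 1, D at step 2, J at step 3, K at step 4).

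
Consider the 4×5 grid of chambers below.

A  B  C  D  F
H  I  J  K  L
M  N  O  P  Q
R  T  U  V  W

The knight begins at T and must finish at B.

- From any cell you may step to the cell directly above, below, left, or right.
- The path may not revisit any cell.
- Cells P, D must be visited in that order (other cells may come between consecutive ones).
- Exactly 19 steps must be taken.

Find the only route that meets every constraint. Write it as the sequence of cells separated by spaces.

The waypoints must appear in the order P, D, with no cell reused.
Route from T: left 1 to R, up 1 to M, right 2 to O, down 1 to U, right 2 to W, up 1 to Q, left 1 to P, up 1 to K, right 1 to L, up 1 to F, left 2 to C, down 1 to J, left 2 to H, up 1 to A, right 1 to B — 19 moves in all.
Check: order respected (P at step 9, D at step 13); 19 moves as required.

T R M N O U V W Q P K L F D C J I H A B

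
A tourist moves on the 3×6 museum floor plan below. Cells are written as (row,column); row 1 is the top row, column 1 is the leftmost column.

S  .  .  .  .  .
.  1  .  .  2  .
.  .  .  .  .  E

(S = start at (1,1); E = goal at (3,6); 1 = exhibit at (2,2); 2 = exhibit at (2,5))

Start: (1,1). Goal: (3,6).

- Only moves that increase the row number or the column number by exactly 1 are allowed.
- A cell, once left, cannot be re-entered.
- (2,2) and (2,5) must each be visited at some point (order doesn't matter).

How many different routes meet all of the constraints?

A right/down-only route from (1,1) to (3,6) makes exactly 2 down-moves and 5 right-moves in some order.
With no other constraints that would be C(7,2) = 21 routes.
A monotone route can only reach the required cells in the order (2,2), (2,5), so split there and multiply the segment counts: (1,1)→(2,2): 2; (2,2)→(2,5): 1; (2,5)→(3,6): 2; product = 4.
That gives 4 routes.

4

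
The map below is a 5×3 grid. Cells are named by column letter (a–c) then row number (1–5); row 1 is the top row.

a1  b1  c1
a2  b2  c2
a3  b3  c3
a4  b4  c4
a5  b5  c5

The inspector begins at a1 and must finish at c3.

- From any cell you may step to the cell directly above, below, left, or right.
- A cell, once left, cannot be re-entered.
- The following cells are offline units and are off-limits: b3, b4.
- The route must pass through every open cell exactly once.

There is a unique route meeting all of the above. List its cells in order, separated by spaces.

Need to visit all 13 open cells exactly once, starting at a1 and ending at c3.
Cell b5 has only two open neighbours (a5 and c5), so the path must pass straight through it: one of those is the cell it's entered from and the other is where it exits.
Route from a1: right 2 to c1, down 1 to c2, left 2 to a2, down 3 to a5, right 2 to c5, up 2 to c3 — 12 moves in all.
Check: all 13 open cells covered.

a1 b1 c1 c2 b2 a2 a3 a4 a5 b5 c5 c4 c3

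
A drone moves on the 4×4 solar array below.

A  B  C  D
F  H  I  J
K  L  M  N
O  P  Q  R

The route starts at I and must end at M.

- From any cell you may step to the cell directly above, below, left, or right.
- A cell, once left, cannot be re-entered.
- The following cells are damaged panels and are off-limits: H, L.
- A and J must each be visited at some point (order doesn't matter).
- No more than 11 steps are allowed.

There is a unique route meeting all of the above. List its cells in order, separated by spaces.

The 11-move cap with required stops at A, J leaves no slack for detours.
Route from I: right 1 to J, up 1 to D, left 3 to A, down 3 to O, right 2 to Q, up 1 to M — 11 moves in all.
Check: all required cells visited; 11 ≤ 11 moves.

I J D C B A F K O P Q M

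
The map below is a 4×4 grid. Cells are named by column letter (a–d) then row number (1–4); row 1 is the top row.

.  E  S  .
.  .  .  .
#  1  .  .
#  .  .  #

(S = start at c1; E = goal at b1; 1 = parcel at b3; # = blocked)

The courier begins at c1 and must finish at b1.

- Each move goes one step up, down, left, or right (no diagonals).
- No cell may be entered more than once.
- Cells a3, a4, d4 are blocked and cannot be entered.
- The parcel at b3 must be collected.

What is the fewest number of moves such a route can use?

5

Any route passes through b3 somewhere between c1 and b1. Summing Manhattan distances along the two legs (c1 → b3 → b1) gives a lower bound of 3 + 2 = 5 moves.
A route of 5 moves achieves this: c1 → c2 → c3 → b3 → b2 → b1.
Since 5 matches the lower bound, it is optimal.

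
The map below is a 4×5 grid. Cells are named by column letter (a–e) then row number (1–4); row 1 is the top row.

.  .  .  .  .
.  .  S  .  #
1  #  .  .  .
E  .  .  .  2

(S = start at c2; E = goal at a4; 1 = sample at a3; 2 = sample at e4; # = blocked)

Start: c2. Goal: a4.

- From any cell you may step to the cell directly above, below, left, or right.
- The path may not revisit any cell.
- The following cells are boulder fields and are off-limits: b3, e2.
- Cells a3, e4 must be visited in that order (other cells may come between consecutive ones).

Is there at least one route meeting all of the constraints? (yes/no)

Ignoring the required order, 2 revisit-free routes from c2 to a4 pass through all of a3 and e4; the waypoint orders that occur are e4 → a3 (2) — never a3 → e4.

no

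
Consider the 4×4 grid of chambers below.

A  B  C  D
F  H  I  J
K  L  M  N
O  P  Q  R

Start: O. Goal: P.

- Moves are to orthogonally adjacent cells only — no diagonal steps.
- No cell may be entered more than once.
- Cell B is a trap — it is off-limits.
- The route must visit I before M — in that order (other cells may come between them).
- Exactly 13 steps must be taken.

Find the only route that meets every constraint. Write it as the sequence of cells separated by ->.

The waypoints must appear in the order I, M, with no cell reused.
Route from O: up 2 to F, right 2 to I, up 1 to C, right 1 to D, down 3 to R, left 1 to Q, up 1 to M, left 1 to L, down 1 to P — 13 moves in all.
Check: order respected (I at step 4, M at step 11); 13 moves as required.

O -> K -> F -> H -> I -> C -> D -> J -> N -> R -> Q -> M -> L -> P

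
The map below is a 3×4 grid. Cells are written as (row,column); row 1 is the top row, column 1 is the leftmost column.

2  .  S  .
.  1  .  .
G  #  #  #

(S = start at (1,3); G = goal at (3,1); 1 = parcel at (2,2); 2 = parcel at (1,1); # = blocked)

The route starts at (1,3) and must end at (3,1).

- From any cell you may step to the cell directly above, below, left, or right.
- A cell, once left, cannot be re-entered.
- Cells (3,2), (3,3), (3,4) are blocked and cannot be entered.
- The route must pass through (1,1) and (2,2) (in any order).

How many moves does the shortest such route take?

6

Any route passes through (1,1) and (2,2) in some order between (1,3) and (3,1). Summing Manhattan distances along each leg and taking the cheapest ordering ((1,3) → (2,2) → (1,1) → (3,1)) gives a lower bound of 2 + 2 + 2 = 6 moves.
A route of 6 moves achieves this: (1,3) → (2,3) → (2,2) → (1,2) → (1,1) → (2,1) → (3,1).
Since 6 matches the lower bound, it is optimal.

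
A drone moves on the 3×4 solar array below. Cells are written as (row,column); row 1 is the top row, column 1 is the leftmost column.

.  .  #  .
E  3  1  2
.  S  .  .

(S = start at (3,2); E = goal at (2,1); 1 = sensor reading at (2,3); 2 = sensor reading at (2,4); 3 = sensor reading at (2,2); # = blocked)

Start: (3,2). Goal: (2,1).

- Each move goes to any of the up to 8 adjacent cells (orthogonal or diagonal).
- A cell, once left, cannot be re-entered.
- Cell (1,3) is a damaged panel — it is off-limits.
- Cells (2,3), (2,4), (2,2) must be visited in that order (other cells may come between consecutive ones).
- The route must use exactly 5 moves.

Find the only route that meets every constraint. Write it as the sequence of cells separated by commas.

(3,2), (2,3), (2,4), (3,3), (2,2), (2,1)

The waypoints must appear in the order (2,3), (2,4), (2,2), with no cell reused.
Route from (3,2): up-right 1 to (2,3), right 1 to (2,4), down-left 1 to (3,3), up-left 1 to (2,2), left 1 to (2,1) — 5 moves in all.
Check: order respected (1 at step 1, 2 at step 2, 3 at step 4); 5 moves as required.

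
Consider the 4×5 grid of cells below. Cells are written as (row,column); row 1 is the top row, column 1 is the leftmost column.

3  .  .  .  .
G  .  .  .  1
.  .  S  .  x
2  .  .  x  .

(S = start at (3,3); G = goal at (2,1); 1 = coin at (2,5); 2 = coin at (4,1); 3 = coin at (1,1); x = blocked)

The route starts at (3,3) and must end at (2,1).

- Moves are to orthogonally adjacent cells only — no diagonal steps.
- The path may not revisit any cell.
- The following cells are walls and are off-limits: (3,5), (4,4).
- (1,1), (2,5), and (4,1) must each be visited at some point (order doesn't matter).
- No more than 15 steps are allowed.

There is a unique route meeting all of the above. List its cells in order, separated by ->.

The 15-move cap with required stops at (1,1), (2,5), (4,1) leaves no slack for detours.
Route from (3,3): down to (4,3), 2× left (reaching (4,1)), up to (3,1), right to (3,2), up to (2,2), 3× right (reaching (2,5)), up to (1,5), 4× left (reaching (1,1)), down to (2,1) — 15 moves in all.
Check: all required cells visited; 15 ≤ 15 moves.

(3,3) -> (4,3) -> (4,2) -> (4,1) -> (3,1) -> (3,2) -> (2,2) -> (2,3) -> (2,4) -> (2,5) -> (1,5) -> (1,4) -> (1,3) -> (1,2) -> (1,1) -> (2,1)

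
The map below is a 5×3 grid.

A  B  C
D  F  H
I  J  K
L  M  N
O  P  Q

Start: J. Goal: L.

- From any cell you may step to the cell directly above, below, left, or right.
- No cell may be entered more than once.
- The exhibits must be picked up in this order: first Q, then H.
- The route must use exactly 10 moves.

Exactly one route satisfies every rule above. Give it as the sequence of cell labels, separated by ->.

The waypoints must appear in the order Q, H, with no cell reused.
Route from J: down 2 to P, right 1 to Q, up 3 to H, left 2 to D, down 2 to L — 10 moves in all.
Check: order respected (Q at step 3, H at step 6); 10 moves as required.

J -> M -> P -> Q -> N -> K -> H -> F -> D -> I -> L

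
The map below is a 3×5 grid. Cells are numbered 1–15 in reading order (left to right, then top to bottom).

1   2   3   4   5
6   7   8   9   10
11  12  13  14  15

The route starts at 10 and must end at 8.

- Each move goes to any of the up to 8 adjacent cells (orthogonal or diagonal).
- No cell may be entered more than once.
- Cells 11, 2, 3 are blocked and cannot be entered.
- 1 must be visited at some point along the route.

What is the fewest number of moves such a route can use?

7

Any route passes through 1 somewhere between 10 and 8. Summing Chebyshev distances along the two legs (10 → 1 → 8) gives a lower bound of 4 + 2 = 6 moves.
The shortest route satisfying every rule uses 7 moves: 10 → 9 → 13 → 7 → 1 → 6 → 12 → 8.
The no-revisit rule (legs can't share cells) pushes the minimum above the 6-move bound; an exhaustive check rules out every length from 6 to 6, leaving 7 as the minimum.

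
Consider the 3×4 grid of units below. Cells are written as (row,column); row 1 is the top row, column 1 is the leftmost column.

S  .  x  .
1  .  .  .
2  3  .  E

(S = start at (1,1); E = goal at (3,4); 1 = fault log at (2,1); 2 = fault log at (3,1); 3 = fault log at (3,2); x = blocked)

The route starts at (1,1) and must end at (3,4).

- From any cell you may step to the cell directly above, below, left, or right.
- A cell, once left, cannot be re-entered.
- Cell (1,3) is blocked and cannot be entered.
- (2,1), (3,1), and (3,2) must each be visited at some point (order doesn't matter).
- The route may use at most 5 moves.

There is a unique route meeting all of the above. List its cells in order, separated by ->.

Any route must reach (2,1), (3,1), and (3,2) and still end at (3,4) within 5 moves, so the order of the required stops is forced.
Route from (1,1): 2× down (reaching (3,1)), 3× right (reaching (3,4)) — 5 moves in all.
Check: all required cells visited; 5 ≤ 5 moves.

(1,1) -> (2,1) -> (3,1) -> (3,2) -> (3,3) -> (3,4)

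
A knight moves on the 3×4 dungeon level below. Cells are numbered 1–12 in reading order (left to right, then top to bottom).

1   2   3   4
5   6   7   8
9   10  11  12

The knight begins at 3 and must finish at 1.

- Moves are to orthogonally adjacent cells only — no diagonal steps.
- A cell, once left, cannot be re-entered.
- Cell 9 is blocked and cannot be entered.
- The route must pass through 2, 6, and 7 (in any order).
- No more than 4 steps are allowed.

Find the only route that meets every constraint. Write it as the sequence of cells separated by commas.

The budget equals the shortest possible length, so every move has to be on a shortest route through the required cells.
Route from 3: down 1 to 7, left 1 to 6, up 1 to 2, left 1 to 1 — 4 moves in all.
Check: all required cells visited; 4 ≤ 4 moves.

3, 7, 6, 2, 1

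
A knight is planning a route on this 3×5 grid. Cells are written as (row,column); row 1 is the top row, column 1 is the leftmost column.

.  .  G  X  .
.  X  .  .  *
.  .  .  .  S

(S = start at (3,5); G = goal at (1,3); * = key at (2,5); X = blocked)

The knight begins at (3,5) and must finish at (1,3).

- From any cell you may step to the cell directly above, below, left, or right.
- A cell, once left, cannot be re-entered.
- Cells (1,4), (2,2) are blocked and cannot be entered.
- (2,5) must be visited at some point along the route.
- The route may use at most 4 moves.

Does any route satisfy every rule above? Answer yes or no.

One route that works: (3,5) → (2,5) → (2,4) → (2,3) → (1,3).

yes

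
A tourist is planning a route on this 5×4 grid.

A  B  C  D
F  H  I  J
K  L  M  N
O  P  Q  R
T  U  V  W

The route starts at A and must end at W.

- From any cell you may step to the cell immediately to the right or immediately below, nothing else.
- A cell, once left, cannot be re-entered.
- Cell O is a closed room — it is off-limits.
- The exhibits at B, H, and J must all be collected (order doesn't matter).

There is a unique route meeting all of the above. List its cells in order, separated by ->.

Moves only go right or down, so the column and row indices never decrease.
Route from A: right 1 to B, down 1 to H, right 2 to J, down 3 to W — 7 moves in all.
Check: all required cells visited.

A -> B -> H -> I -> J -> N -> R -> W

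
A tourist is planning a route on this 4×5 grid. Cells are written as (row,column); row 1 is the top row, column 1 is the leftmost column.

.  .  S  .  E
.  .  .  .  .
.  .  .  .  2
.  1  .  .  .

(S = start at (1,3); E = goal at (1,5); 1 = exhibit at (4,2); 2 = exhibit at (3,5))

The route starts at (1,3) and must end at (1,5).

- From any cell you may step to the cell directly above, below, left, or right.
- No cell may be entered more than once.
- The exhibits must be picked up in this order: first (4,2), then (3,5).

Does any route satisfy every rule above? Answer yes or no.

One route that works: (1,3) → (2,3) → (3,3) → (3,2) → (4,2) → (4,3) → (4,4) → (3,4) → (3,5) → (2,5) → (1,5).

yes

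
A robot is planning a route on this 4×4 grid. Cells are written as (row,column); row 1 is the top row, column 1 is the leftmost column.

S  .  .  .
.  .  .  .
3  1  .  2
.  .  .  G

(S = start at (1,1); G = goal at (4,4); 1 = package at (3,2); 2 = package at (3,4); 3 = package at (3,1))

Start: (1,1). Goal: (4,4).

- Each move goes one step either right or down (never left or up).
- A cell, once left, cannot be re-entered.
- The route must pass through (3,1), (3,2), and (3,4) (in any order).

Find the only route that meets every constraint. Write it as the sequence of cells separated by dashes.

(1,1) - (2,1) - (3,1) - (3,2) - (3,3) - (3,4) - (4,4)

Moves only go right or down, so the column and row indices never decrease.
Route from (1,1): down 2 to (3,1), right 3 to (3,4), down 1 to (4,4) — 6 moves in all.
Check: all required cells visited.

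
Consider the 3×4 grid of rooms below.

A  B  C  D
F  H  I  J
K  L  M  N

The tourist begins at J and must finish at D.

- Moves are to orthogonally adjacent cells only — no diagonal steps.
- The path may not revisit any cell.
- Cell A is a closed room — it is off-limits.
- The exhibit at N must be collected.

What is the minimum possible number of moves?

5

Any route passes through N somewhere between J and D. Summing Manhattan distances along the two legs (J → N → D) gives a lower bound of 1 + 2 = 3 moves.
The shortest route satisfying every rule uses 5 moves: J → N → M → I → C → D.
The no-revisit rule (legs can't share cells) pushes the minimum above the 3-move bound; an exhaustive check rules out every length from 3 to 4, leaving 5 as the minimum.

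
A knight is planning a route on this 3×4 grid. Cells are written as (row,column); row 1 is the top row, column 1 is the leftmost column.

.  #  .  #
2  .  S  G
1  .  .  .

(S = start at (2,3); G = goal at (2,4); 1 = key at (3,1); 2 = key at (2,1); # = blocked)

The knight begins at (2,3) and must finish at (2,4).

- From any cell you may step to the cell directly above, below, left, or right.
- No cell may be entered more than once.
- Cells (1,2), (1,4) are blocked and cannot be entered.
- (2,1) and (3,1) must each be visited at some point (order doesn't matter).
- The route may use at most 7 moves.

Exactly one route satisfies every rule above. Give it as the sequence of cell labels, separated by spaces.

(2,3) (2,2) (2,1) (3,1) (3,2) (3,3) (3,4) (2,4)

The budget equals the shortest possible length, so every move has to be on a shortest route through the required cells.
Route from (2,3): 2× left (reaching (2,1)), down to (3,1), 3× right (reaching (3,4)), up to (2,4) — 7 moves in all.
Check: all required cells visited; 7 ≤ 7 moves.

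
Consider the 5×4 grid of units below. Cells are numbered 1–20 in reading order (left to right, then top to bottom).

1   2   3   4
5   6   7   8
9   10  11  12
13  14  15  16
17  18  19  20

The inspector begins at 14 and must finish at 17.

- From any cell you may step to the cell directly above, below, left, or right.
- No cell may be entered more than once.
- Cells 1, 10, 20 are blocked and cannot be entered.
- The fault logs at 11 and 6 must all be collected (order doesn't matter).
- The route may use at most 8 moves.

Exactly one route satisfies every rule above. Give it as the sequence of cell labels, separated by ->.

Any route must reach 11 and 6 and still end at 17 within 8 moves, so the order of the required stops is forced.
Route from 14: right 1 to 15, up 2 to 7, left 2 to 5, down 3 to 17 — 8 moves in all.
Check: all required cells visited; 8 ≤ 8 moves.

14 -> 15 -> 11 -> 7 -> 6 -> 5 -> 9 -> 13 -> 17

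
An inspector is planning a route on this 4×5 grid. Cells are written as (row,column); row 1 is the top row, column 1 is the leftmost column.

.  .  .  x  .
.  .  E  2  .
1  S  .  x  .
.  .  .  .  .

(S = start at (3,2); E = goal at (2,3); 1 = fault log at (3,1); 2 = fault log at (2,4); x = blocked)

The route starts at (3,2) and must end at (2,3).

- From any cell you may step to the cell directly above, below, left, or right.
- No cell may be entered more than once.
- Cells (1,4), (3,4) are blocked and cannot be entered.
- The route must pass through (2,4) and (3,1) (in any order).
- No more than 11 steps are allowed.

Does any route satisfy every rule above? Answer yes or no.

yes

One route that works: (3,2) → (3,1) → (4,1) → (4,2) → (4,3) → (4,4) → (4,5) → (3,5) → (2,5) → (2,4) → (2,3).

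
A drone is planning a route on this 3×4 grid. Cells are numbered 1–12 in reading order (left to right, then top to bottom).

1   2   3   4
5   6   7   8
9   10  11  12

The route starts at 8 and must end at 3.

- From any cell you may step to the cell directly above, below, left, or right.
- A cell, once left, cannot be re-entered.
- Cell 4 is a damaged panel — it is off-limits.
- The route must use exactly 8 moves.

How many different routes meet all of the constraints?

Need simple routes of exactly 8 moves from 8 to 3 (Manhattan distance 2, so 3 moves are spent on a detour and 3 undoing it).
Branch systematically from the start, pruning whenever the remaining move budget drops below the Manhattan distance to 3 or differs from it in parity. Grouping the completions by first move — via 12: 5; via 7: 4 — and summing: 5 + 4 = 9.
That gives 9 routes.

9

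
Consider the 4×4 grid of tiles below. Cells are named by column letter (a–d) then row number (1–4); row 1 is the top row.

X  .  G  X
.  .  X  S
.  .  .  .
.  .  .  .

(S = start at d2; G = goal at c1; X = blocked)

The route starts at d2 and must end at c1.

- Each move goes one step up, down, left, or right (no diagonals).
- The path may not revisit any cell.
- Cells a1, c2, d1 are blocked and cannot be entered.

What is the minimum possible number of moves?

6

The Manhattan distance from d2 to c1 is |2−1| + |4−3| = 2, so at least 2 moves are needed.
That bound ignores the blocked cells. Measuring each leg by the fewest moves that actually steer around them (d2→c1: 6) raises the lower bound to 6.
A route of 6 moves exists: d2 → d3 → c3 → b3 → b2 → b1 → c1.
Since 6 matches that lower bound, it is optimal.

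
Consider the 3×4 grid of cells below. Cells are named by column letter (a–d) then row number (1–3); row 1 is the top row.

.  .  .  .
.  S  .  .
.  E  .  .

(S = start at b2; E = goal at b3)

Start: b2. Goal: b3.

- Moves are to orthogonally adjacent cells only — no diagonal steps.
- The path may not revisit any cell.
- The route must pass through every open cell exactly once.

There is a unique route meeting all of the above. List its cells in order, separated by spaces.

Need to visit all 12 open cells exactly once, starting at b2 and ending at b3.
Cell a3 has only two open neighbours (a2 and b3), so the path must pass straight through it: one of those is the cell it's entered from and the other is where it exits.
Route from b2: right 1 to c2, down 1 to c3, right 1 to d3, up 2 to d1, left 3 to a1, down 2 to a3, right 1 to b3 — 11 moves in all.
Check: all 12 open cells covered.

b2 c2 c3 d3 d2 d1 c1 b1 a1 a2 a3 b3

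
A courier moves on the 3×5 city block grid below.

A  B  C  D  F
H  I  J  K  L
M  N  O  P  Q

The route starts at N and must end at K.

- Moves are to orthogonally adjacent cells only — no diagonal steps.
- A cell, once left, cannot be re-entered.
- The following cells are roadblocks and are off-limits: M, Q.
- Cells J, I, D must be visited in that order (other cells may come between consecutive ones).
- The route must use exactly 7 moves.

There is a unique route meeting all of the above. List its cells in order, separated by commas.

The waypoints must appear in the order J, I, D, with no cell reused.
Route from N: right 1 to O, up 1 to J, left 1 to I, up 1 to B, right 2 to D, down 1 to K — 7 moves in all.
Check: order respected (J at step 2, I at step 3, D at step 6); 7 moves as required.

N, O, J, I, B, C, D, K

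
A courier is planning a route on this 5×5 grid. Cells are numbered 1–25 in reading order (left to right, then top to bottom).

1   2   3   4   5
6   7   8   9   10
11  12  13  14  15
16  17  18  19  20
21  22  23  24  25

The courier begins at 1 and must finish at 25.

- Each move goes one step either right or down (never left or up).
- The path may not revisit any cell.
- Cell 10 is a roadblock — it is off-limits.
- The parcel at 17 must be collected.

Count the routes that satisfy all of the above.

A right/down-only route from 1 to 25 makes exactly 4 down-moves and 4 right-moves in some order.
With no other constraints that would be C(8,4) = 70 routes.
Split at 17 and multiply the segment counts (each segment already excludes blocked cells): 1→17: 4; 17→25: 4; product = 16.
That gives 16 routes.

16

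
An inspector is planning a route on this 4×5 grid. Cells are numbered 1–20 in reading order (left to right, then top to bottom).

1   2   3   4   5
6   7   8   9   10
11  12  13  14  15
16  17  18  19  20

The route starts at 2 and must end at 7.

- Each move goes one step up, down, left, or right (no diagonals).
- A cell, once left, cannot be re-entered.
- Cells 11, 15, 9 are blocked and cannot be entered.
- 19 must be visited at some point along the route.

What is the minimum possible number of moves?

Any route passes through 19 somewhere between 2 and 7. Summing Manhattan distances along the two legs (2 → 19 → 7) gives a lower bound of 5 + 4 = 9 moves.
A route of 9 moves achieves this: 2 → 3 → 8 → 13 → 14 → 19 → 18 → 17 → 12 → 7.
Since 9 matches the lower bound, it is optimal.

9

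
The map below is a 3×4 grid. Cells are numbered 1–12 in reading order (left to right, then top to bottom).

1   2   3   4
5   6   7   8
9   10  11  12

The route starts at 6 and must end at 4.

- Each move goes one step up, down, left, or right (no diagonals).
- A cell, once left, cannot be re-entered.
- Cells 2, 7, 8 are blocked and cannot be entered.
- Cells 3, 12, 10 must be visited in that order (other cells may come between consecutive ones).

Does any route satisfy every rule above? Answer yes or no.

no

The blocked cells wall 3 off from 6 completely — no sequence of moves reaches it at all, so no route can satisfy the rules.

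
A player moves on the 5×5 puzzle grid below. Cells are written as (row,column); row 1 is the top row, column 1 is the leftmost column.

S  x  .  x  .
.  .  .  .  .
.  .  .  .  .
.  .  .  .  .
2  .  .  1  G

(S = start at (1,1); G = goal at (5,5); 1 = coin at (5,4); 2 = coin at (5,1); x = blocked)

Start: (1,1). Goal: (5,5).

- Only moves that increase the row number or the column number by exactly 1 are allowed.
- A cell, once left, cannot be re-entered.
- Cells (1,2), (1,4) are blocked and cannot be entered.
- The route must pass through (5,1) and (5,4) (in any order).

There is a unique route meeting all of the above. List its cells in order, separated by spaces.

Moves only go right or down, so the column and row indices never decrease.
Route from (1,1): 4× down (reaching (5,1)), 4× right (reaching (5,5)) — 8 moves in all.
Check: all required cells visited.

(1,1) (2,1) (3,1) (4,1) (5,1) (5,2) (5,3) (5,4) (5,5)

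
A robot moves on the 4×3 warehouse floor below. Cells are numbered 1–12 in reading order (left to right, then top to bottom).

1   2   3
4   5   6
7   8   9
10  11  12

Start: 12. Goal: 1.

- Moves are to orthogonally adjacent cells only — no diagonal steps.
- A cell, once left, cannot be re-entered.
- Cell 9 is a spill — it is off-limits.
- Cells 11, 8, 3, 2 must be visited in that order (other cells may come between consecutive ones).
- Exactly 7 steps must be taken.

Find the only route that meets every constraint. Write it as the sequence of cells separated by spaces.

12 11 8 5 6 3 2 1

The waypoints must appear in the order 11, 8, 3, 2, with no cell reused.
Route from 12: left to 11, 2× up (reaching 5), right to 6, up to 3, 2× left (reaching 1) — 7 moves in all.
Check: order respected (11 at step 1, 8 at step 2, 3 at step 5, 2 at step 6); 7 moves as required.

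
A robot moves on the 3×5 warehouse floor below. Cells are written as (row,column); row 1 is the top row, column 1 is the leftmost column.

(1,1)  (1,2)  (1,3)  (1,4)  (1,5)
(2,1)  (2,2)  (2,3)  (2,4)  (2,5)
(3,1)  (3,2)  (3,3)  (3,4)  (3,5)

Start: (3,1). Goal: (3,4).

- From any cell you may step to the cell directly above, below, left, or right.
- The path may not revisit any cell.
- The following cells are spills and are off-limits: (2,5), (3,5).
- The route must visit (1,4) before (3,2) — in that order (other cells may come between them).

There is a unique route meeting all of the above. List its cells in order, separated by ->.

(3,1) -> (2,1) -> (1,1) -> (1,2) -> (1,3) -> (1,4) -> (2,4) -> (2,3) -> (2,2) -> (3,2) -> (3,3) -> (3,4)

The waypoints must appear in the order (1,4), (3,2), with no cell reused.
Route from (3,1): 2× up (reaching (1,1)), 3× right (reaching (1,4)), down to (2,4), 2× left (reaching (2,2)), down to (3,2), 2× right (reaching (3,4)) — 11 moves in all.
Check: order respected ((1,4) at step 5, (3,2) at step 9).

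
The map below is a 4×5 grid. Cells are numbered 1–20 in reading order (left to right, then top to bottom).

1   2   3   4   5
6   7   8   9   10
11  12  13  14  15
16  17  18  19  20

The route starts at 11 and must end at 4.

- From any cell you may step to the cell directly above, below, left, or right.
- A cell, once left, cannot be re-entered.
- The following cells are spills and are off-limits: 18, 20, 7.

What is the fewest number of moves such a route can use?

5

The Manhattan distance from 11 to 4 is |3−1| + |1−4| = 5, so at least 5 moves are needed.
A route of 5 moves achieves this: 11 → 6 → 1 → 2 → 3 → 4.
Since 5 matches the lower bound, it is optimal.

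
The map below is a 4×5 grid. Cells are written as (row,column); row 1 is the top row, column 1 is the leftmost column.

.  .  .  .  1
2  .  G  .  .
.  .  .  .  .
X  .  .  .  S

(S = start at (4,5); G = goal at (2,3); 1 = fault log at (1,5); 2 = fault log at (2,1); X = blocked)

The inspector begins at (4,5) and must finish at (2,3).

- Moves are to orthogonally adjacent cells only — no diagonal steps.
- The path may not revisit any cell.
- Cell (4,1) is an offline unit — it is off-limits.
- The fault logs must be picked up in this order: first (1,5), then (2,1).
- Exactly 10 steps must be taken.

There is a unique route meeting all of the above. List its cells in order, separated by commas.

The waypoints must appear in the order (1,5), (2,1), with no cell reused.
Route from (4,5): 3× up (reaching (1,5)), 4× left (reaching (1,1)), down to (2,1), 2× right (reaching (2,3)) — 10 moves in all.
Check: order respected (1 at step 3, 2 at step 8); 10 moves as required.

(4,5), (3,5), (2,5), (1,5), (1,4), (1,3), (1,2), (1,1), (2,1), (2,2), (2,3)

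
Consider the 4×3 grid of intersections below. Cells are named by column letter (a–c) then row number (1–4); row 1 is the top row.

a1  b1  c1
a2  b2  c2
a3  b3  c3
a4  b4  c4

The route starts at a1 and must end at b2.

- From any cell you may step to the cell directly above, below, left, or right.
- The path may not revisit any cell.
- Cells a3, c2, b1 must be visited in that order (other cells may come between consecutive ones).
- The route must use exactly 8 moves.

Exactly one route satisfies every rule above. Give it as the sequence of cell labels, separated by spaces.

a1 a2 a3 b3 c3 c2 c1 b1 b2

The waypoints must appear in the order a3, c2, b1, with no cell reused.
Route from a1: down 2 to a3, right 2 to c3, up 2 to c1, left 1 to b1, down 1 to b2 — 8 moves in all.
Check: order respected (a3 at step 2, c2 at step 5, b1 at step 7); 8 moves as required.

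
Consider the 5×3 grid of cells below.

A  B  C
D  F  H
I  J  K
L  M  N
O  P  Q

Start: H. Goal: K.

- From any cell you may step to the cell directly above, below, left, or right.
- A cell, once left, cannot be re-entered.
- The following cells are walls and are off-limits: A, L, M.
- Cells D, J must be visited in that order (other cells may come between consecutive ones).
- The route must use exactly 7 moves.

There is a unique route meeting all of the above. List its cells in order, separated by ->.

H -> C -> B -> F -> D -> I -> J -> K

The waypoints must appear in the order D, J, with no cell reused.
Route from H: up 1 to C, left 1 to B, down 1 to F, left 1 to D, down 1 to I, right 2 to K — 7 moves in all.
Check: order respected (D at step 4, J at step 6); 7 moves as required.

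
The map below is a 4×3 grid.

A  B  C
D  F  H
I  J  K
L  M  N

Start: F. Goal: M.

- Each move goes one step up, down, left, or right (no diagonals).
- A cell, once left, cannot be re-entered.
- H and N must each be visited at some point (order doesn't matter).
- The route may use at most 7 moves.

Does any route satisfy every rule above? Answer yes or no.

yes

One route that works: F → H → K → N → M.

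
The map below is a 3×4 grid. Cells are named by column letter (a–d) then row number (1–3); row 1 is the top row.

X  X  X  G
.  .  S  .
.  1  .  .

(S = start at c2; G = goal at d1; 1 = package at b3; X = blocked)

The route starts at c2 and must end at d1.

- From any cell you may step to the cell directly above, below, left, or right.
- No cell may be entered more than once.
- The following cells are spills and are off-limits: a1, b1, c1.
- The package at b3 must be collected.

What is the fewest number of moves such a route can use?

Any route passes through b3 somewhere between c2 and d1. Summing Manhattan distances along the two legs (c2 → b3 → d1) gives a lower bound of 2 + 4 = 6 moves.
A route of 6 moves achieves this: c2 → b2 → b3 → c3 → d3 → d2 → d1.
Since 6 matches the lower bound, it is optimal.

6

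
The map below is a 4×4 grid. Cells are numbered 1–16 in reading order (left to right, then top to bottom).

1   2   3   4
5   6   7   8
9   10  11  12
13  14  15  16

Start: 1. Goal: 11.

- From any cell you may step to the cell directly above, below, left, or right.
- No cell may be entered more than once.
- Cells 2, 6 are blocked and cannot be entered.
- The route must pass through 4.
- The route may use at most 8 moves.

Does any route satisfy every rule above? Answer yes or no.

no

Even ignoring the no-revisit rule, getting from 1 to 11 via 4 needs at least 7 + 3 = 10 moves (fewest moves per leg, detouring around blocked cells), which exceeds the 8-move limit.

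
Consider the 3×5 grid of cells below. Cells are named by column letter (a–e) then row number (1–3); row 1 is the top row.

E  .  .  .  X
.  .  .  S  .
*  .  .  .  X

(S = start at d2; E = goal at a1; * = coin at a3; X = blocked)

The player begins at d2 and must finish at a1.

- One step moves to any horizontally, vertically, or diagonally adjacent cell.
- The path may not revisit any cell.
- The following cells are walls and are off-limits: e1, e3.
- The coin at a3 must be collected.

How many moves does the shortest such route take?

5

Any route passes through a3 somewhere between d2 and a1. Summing Chebyshev distances along the two legs (d2 → a3 → a1) gives a lower bound of 3 + 2 = 5 moves.
A route of 5 moves achieves this: d2 → c1 → b2 → a3 → a2 → a1.
Since 5 matches the lower bound, it is optimal.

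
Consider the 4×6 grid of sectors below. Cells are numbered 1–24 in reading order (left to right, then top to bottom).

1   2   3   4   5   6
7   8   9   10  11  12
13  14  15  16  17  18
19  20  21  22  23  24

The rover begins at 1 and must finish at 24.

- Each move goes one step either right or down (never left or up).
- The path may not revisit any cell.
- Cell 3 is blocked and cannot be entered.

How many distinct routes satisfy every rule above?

A right/down-only route from 1 to 24 makes exactly 3 down-moves and 5 right-moves in some order.
With no other constraints that would be C(8,3) = 56 routes.
Subtract routes through each blocked cell (inclusion–exclusion for overlaps): − through 3: 20 → 36.
That gives 36 routes.

36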